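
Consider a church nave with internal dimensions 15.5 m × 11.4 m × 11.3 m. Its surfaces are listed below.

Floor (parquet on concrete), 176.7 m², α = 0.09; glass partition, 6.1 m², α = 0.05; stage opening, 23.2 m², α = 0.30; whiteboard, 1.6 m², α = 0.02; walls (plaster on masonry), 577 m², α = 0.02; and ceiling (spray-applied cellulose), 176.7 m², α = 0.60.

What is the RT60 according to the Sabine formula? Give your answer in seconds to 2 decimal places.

2.28 s

Summing Sᵢαᵢ: 15.903 + 0.305 + 6.960 + 0.032 + 11.540 + 106.020 → A = 140.760 sabins.
V = 15.5·11.4·11.3 = 1996.71 m³.
RT60 = 0.161 · V / A = 0.161 × 1996.71 / 140.760 = 2.28 s.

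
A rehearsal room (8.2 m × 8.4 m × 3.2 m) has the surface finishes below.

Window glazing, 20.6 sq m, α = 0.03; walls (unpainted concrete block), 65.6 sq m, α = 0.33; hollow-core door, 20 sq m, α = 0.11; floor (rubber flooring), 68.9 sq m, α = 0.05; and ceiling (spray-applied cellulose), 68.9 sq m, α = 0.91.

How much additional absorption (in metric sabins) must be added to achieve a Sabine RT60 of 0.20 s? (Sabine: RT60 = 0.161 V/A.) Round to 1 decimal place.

86.8 sabins

Total absorption A₁ = 20.6*0.03 + 65.6*0.33 + 20*0.11 + 68.9*0.05 + 68.9*0.91
  = 0.618 + 21.648 + 2.200 + 3.445 + 62.699 = 90.610 sq m sabins.
For T = 0.20 s, need A₂ = 0.161·V/T = 0.161·220.416/0.20 = 177.435 sabins.
ΔA = A₂ − A₁ = 177.435 − 90.610 = 86.8 sabins.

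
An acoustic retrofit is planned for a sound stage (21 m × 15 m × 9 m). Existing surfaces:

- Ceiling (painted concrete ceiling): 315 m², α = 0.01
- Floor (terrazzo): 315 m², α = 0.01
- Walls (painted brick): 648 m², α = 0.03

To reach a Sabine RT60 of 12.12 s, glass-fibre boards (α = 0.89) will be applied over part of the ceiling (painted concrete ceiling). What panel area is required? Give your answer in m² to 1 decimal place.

Summing Sᵢαᵢ: 3.150 + 3.150 + 19.440 → A₁ = 25.740 sabins.
Required A₂ = 0.161·2835/12.12 = 37.660 sabins.
Absorption to add: 37.660 − 25.740 = 11.920 sabins.
Each m² of panel replacing the ceiling (painted concrete ceiling) adds (0.89 − 0.01) = 0.88 sabins.
Area = ΔA/Δα = 11.920/0.88 = 13.5 m².

13.5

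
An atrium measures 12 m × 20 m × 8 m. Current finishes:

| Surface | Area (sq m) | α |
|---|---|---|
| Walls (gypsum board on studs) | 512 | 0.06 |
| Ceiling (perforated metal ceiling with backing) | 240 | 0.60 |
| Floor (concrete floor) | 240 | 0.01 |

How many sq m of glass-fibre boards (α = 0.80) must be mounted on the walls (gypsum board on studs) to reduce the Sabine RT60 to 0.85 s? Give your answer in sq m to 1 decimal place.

252.1

A₁ = Σ Sᵢαᵢ = 512×0.06 + 240×0.60 + 240×0.01 = 177.120 sabins.
V = 1920 m³. Target absorption A₂ = 0.161 × 1920 / 0.85 = 363.671 sabins.
ΔA needed = 363.671 − 177.120 = 186.551 sabins.
Net gain per sq m: Δα = 0.80 − 0.06 = 0.74.
Area = ΔA/Δα = 186.551/0.74 = 252.1 sq m.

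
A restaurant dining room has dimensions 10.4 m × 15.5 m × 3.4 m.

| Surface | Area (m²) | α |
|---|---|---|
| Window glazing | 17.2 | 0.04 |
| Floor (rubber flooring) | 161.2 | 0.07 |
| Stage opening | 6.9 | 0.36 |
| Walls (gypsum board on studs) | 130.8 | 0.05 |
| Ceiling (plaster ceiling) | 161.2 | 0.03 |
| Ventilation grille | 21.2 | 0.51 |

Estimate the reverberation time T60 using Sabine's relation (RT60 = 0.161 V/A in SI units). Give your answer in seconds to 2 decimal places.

2.41 sec

Summing Sᵢαᵢ: 0.688 + 11.284 + 2.484 + 6.540 + 4.836 + 10.812 → A = 36.644 sabins.
Room volume: 548.08 m³.
T = 0.161 V/A = 0.161·548.08/36.644 = 2.41 s.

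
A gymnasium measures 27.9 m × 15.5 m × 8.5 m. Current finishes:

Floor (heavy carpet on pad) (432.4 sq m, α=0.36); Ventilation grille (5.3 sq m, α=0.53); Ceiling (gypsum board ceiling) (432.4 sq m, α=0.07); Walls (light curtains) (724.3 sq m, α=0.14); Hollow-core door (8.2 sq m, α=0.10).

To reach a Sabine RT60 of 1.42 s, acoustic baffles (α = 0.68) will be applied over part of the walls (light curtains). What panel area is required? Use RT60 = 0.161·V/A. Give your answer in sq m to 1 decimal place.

Total absorption A₁ = 432.4×0.36 + 5.3×0.53 + 432.4×0.07 + 724.3×0.14 + 8.2×0.10
  = 155.664 + 2.809 + 30.268 + 101.402 + 0.820 = 290.963 sq m sabins.
V = 3675.825 m³. Target absorption A₂ = 0.161 × 3675.825 / 1.42 = 416.766 sabins.
ΔA needed = 416.766 − 290.963 = 125.803 sabins.
Each sq m of panel replacing the walls (light curtains) adds (0.68 − 0.14) = 0.54 sabins.
Area = ΔA/Δα = 125.803/0.54 = 233.0 sq m.

233.0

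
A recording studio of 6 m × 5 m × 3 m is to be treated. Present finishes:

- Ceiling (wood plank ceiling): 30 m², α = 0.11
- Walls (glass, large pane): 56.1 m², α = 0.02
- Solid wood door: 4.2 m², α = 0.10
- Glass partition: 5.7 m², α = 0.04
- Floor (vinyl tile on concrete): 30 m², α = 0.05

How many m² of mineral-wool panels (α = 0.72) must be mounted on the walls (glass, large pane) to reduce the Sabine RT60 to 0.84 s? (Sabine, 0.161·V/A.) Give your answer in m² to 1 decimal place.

Total absorption A₁ = 30×0.11 + 56.1×0.02 + 4.2×0.10 + 5.7×0.04 + 30×0.05
  = 3.300 + 1.122 + 0.420 + 0.228 + 1.500 = 6.570 m² sabins.
Required A₂ = 0.161·90/0.84 = 17.250 sabins.
Absorption to add: 17.250 − 6.570 = 10.680 sabins.
Each m² of panel replacing the walls (glass, large pane) adds (0.72 − 0.02) = 0.70 sabins.
Panel area = 10.680 / 0.70 = 15.3 m².

15.3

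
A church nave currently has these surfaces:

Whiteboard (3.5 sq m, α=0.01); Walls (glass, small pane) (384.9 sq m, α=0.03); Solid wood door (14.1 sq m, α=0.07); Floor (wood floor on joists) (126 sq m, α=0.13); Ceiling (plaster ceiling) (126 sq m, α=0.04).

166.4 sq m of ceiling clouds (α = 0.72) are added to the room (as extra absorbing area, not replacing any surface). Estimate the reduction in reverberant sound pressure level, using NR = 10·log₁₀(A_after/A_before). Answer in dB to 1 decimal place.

Total absorption A_before = 3.5×0.01 + 384.9×0.03 + 14.1×0.07 + 126×0.13 + 126×0.04
  = 0.035 + 11.547 + 0.987 + 16.380 + 5.040 = 33.989 sq m sabins.
Treatment contributes 166.4·0.72 = 119.808 sabins.
New total A_after = 153.797 sabins.
NR = 10·log₁₀(153.797/33.989) = 6.6 dB.

6.6 dB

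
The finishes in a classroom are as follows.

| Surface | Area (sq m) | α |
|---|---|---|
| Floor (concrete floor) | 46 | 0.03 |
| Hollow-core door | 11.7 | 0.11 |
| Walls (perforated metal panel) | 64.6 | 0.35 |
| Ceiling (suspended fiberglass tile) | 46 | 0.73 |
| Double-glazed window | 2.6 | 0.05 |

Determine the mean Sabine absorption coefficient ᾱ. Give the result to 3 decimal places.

S = Σ Sᵢ = 46 + 11.7 + 64.6 + 46 + 2.6 = 170.9 sq m.
Weighted sum Σ Sα = 58.987.
ᾱ = 58.987 / 170.9 = 0.345.

0.345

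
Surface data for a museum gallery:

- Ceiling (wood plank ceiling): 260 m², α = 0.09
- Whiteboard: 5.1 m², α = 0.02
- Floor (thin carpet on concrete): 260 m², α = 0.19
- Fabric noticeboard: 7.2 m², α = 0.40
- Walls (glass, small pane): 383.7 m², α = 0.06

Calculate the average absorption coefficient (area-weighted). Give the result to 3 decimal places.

0.108

Total surface area S = 916.0 m².
Weighted sum Σ Sα = 98.804.
ᾱ = 98.804 / 916.0 = 0.108.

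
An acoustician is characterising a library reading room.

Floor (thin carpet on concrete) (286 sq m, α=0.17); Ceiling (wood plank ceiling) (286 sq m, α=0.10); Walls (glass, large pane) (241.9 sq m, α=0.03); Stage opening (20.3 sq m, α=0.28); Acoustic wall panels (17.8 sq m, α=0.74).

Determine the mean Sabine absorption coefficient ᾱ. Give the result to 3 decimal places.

0.121

Total surface area S = 852.0 sq m.
Σ(Sᵢαᵢ) = 286×0.17 + 286×0.10 + 241.9×0.03 + 20.3×0.28 + 17.8×0.74 = 103.333.
ᾱ = A/S = 0.121.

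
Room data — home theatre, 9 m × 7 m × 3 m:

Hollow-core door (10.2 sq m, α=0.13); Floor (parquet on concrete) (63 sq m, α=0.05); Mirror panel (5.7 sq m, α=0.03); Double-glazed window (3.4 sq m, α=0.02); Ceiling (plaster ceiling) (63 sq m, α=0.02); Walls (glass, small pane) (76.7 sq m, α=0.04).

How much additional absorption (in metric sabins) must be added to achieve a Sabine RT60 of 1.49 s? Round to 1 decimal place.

Equivalent absorption area: A₁ = 10.2·0.13 + 63·0.05 + 5.7·0.03 + 3.4·0.02 + 63·0.02 + 76.7·0.04 = 9.043 sq m.
V = 189 m³. Required absorption A₂ = 0.161 × 189 / 1.49 = 20.422 sabins.
Shortfall: 20.422 − 9.043 = 11.4 sabins.

11.4 sabins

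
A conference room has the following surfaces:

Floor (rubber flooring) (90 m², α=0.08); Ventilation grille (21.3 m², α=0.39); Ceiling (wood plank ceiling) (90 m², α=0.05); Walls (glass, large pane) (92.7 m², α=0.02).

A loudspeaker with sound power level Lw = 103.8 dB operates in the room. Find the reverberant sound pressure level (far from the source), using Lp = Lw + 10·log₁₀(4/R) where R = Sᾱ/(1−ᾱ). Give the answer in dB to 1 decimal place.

A = 21.861 sabins; S = 294.0 m².
ᾱ = 0.0744, so room constant R = A/(1−ᾱ) = 23.618 m².
Lp = 103.8 + 10·log₁₀(4/23.618) = 103.8 + (-7.71) = 96.1 dB.

96.1 dB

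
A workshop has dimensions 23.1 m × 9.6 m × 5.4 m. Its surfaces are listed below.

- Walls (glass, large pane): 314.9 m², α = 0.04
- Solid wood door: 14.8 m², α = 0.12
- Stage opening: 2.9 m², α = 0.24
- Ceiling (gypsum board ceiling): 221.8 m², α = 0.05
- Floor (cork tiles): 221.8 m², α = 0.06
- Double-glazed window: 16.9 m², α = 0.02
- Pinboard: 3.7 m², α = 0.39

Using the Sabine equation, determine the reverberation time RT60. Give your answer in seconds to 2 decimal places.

Summing Sᵢαᵢ: 12.596 + 1.776 + 0.696 + 11.090 + 13.308 + 0.338 + 1.443 → A = 41.247 sabins.
V = 23.1·9.6·5.4 = 1197.504 m³.
RT60 = 0.161 · V / A = 0.161 × 1197.504 / 41.247 = 4.67 s.

4.67 sec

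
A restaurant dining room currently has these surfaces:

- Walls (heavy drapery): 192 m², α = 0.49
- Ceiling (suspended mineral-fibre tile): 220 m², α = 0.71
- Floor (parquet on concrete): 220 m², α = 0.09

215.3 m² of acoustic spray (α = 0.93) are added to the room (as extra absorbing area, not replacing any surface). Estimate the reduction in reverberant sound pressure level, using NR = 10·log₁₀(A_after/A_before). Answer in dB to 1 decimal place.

Equivalent absorption area: A_before = 192×0.49 + 220×0.71 + 220×0.09 = 270.080 m².
Treatment contributes 215.3·0.93 = 200.229 sabins.
New total A_after = 470.309 sabins.
NR = 10·log₁₀(470.309/270.080) = 2.4 dB.

2.4 dB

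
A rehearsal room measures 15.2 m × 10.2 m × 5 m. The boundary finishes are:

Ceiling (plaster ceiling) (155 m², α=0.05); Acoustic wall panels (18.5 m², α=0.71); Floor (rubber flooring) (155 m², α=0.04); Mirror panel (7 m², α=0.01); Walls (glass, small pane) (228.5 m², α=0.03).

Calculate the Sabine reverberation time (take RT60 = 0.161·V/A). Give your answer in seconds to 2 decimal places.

Total absorption A = 155×0.05 + 18.5×0.71 + 155×0.04 + 7×0.01 + 228.5×0.03
  = 7.750 + 13.135 + 6.200 + 0.070 + 6.855 = 34.010 m² sabins.
Room volume: 775.2 m³.
Sabine: RT60 = 0.161 × 775.2 / 34.010 = 3.67 s.

3.67 s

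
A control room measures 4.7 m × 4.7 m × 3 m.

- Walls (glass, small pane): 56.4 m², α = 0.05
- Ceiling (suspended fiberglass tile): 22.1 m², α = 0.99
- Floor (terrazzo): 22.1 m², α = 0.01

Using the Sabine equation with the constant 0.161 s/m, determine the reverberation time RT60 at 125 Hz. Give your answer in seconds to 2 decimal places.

Summing Sᵢαᵢ: 2.820 + 21.879 + 0.221 → A = 24.920 sabins.
V = 4.7·4.7·3 = 66.27 m³.
Sabine: RT60 = 0.161 × 66.27 / 24.920 = 0.43 s.

0.43 s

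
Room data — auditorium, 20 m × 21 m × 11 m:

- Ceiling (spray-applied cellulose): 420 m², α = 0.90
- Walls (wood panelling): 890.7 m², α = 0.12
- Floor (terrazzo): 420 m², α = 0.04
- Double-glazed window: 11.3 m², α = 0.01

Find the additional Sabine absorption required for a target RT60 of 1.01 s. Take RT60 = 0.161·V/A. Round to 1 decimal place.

A₁ = Σ Sᵢαᵢ = 420·0.90 + 890.7·0.12 + 420·0.04 + 11.3·0.01 = 501.797 sabins.
V = 4620 m³. Required absorption A₂ = 0.161 × 4620 / 1.01 = 736.455 sabins.
ΔA = A₂ − A₁ = 736.455 − 501.797 = 234.7 sabins.

234.7 sabins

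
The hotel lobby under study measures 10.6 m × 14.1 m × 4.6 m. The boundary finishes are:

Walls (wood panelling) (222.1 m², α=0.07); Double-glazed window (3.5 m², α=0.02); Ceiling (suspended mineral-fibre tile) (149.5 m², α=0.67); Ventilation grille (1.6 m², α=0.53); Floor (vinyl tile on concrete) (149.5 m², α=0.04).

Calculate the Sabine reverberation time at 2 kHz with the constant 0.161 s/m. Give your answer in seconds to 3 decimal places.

Total absorption A = 222.1×0.07 + 3.5×0.02 + 149.5×0.67 + 1.6×0.53 + 149.5×0.04
  = 15.547 + 0.070 + 100.165 + 0.848 + 5.980 = 122.610 m² sabins.
Room volume: 687.516 m³.
RT60 = 0.161 · V / A = 0.161 × 687.516 / 122.610 = 0.903 s.

0.903 seconds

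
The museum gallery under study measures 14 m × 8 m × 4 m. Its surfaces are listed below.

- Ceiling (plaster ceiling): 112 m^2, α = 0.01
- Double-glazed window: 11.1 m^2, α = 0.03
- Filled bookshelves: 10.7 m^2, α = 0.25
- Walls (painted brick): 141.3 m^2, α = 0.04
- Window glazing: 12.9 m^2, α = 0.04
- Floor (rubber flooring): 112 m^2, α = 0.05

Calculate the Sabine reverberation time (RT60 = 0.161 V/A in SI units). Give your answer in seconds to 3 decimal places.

4.537 s

Summing Sᵢαᵢ: 1.120 + 0.333 + 2.675 + 5.652 + 0.516 + 5.600 → A = 15.896 sabins.
Room volume: 448 m³.
T = 0.161 V/A = 0.161·448/15.896 = 4.537 s.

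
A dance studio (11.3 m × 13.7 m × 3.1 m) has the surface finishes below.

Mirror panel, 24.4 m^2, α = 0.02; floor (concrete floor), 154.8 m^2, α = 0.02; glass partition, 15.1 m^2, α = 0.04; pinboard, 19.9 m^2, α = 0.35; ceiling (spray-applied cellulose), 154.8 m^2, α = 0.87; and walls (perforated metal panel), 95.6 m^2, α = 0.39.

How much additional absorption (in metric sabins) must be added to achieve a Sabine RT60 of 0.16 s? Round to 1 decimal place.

299.8 sabins

Equivalent absorption area: A₁ = 24.4×0.02 + 154.8×0.02 + 15.1×0.04 + 19.9×0.35 + 154.8×0.87 + 95.6×0.39 = 183.113 m^2.
For T = 0.16 s, need A₂ = 0.161·V/T = 0.161·479.911/0.16 = 482.910 sabins.
ΔA = A₂ − A₁ = 482.910 − 183.113 = 299.8 sabins.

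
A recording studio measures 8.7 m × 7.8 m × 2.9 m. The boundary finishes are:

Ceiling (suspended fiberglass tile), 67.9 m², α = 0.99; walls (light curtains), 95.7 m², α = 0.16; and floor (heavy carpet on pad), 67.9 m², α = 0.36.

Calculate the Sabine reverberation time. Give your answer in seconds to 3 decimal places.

A = Σ Sᵢαᵢ = 67.9×0.99 + 95.7×0.16 + 67.9×0.36 = 106.977 sabins.
V = 8.7·7.8·2.9 = 196.794 m³.
T = 0.161 V/A = 0.161·196.794/106.977 = 0.296 s.

0.296 s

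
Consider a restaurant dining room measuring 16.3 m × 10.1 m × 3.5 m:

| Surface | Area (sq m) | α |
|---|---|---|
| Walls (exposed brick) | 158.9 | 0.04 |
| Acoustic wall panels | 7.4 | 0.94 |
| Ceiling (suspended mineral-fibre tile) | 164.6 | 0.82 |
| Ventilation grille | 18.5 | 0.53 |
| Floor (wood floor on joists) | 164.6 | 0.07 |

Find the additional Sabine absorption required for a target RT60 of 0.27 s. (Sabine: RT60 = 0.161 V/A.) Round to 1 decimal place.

A₁ = Σ Sᵢαᵢ = 158.9*0.04 + 7.4*0.94 + 164.6*0.82 + 18.5*0.53 + 164.6*0.07 = 169.611 sabins.
V = 576.205 m³. Required absorption A₂ = 0.161 × 576.205 / 0.27 = 343.589 sabins.
ΔA = A₂ − A₁ = 343.589 − 169.611 = 174.0 sabins.

174.0 sabins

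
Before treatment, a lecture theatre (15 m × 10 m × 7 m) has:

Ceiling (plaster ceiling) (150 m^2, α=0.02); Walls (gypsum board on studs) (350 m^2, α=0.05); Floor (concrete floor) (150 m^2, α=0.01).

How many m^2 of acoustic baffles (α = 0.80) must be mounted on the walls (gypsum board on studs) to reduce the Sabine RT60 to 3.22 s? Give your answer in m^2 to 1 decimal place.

Equivalent absorption area: A₁ = 150*0.02 + 350*0.05 + 150*0.01 = 22.000 m^2.
V = 1050 m³. Target absorption A₂ = 0.161 × 1050 / 3.22 = 52.500 sabins.
Absorption to add: 52.500 − 22.000 = 30.500 sabins.
Net gain per m^2: Δα = 0.80 − 0.05 = 0.75.
Area = ΔA/Δα = 30.500/0.75 = 40.7 m^2.

40.7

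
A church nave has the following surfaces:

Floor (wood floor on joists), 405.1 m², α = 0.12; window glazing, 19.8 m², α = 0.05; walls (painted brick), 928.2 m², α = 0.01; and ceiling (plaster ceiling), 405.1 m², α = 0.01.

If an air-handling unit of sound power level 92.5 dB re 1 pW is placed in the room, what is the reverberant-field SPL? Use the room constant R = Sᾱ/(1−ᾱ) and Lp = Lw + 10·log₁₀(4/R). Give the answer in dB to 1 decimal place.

A = 62.935 sabins; S = 1758.2 m².
ᾱ = 62.935/1758.2 = 0.0358; R = Sᾱ/(1−ᾱ) = 62.935/(1−0.0358) = 65.272 m².
Lp = 92.5 + 10·log₁₀(4/65.272) = 92.5 + (-12.13) = 80.4 dB.

80.4 dB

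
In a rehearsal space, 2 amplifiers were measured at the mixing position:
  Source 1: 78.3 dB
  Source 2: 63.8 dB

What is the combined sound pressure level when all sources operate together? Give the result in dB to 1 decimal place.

Sum in the linear (power) domain: Σ 10^(Lᵢ/10) = 10^(78.3/10) + 10^(63.8/10) = 7.001e+07.
L_total = 10·log₁₀(7.001e+07) = 78.5 dB.

78.5 dB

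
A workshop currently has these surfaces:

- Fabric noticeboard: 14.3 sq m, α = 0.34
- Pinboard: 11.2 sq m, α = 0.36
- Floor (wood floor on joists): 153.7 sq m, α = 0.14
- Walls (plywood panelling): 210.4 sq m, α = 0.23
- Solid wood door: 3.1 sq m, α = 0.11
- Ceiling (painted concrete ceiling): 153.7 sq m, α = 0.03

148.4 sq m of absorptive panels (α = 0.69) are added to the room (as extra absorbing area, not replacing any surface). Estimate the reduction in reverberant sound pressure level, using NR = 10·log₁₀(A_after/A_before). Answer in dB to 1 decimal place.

3.5 dB

Equivalent absorption area: A_before = 14.3*0.34 + 11.2*0.36 + 153.7*0.14 + 210.4*0.23 + 3.1*0.11 + 153.7*0.03 = 83.756 sq m.
Treatment contributes 148.4·0.69 = 102.396 sabins.
New total A_after = 186.152 sabins.
NR = 10·log₁₀(186.152/83.756) = 3.5 dB.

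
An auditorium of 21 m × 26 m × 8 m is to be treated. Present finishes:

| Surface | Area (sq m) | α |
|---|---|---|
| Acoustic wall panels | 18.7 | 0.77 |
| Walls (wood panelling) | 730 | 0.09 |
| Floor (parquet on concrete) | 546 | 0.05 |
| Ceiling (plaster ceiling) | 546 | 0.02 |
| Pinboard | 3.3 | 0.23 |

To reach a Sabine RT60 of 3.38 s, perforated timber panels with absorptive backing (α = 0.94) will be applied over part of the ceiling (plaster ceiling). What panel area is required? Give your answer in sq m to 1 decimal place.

96.7

Total absorption A₁ = 18.7×0.77 + 730×0.09 + 546×0.05 + 546×0.02 + 3.3×0.23
  = 14.399 + 65.700 + 27.300 + 10.920 + 0.759 = 119.078 sq m sabins.
V = 4368 m³. Target absorption A₂ = 0.161 × 4368 / 3.38 = 208.062 sabins.
Absorption to add: 208.062 − 119.078 = 88.984 sabins.
Net gain per sq m: Δα = 0.94 − 0.02 = 0.92.
Area = ΔA/Δα = 88.984/0.92 = 96.7 sq m.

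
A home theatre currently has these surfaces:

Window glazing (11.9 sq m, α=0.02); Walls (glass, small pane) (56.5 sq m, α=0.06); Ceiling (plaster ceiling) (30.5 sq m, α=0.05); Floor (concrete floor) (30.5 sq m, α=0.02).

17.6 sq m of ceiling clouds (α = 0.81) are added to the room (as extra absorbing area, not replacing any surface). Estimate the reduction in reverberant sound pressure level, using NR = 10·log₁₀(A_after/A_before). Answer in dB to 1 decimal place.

5.4 dB

Total absorption A_before = 11.9×0.02 + 56.5×0.06 + 30.5×0.05 + 30.5×0.02
  = 0.238 + 3.390 + 1.525 + 0.610 = 5.763 sq m sabins.
Added absorption = 17.6 × 0.81 = 14.256 sabins.
A_after = 5.763 + 14.256 = 20.019 sabins.
NR = 10·log₁₀(20.019/5.763) = 5.4 dB.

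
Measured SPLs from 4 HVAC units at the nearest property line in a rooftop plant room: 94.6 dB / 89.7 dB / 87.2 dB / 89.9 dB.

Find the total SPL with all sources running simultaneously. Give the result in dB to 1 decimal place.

97.3 dB

Sum in the linear (power) domain: Σ 10^(Lᵢ/10) = 10^(94.6/10) + 10^(89.7/10) + 10^(87.2/10) + 10^(89.9/10) = 5.319e+09.
L_total = 10·log₁₀(5.319e+09) = 97.3 dB.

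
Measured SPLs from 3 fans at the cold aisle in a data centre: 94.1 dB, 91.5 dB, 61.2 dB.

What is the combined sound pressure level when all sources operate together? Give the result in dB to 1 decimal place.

96.0 dB

Converting to relative power and adding: 10^(94.1/10) + 10^(91.5/10) + 10^(61.2/10) = 3.984e+09.
L_total = 10·log₁₀(3.984e+09) = 96.0 dB.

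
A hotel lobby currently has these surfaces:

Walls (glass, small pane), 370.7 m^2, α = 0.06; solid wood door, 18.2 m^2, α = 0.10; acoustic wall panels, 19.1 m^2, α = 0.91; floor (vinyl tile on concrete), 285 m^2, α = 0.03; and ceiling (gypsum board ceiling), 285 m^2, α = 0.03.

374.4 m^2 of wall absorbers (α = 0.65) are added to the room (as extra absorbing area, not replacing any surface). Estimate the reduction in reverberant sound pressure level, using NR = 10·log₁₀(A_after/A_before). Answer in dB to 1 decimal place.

Total absorption A_before = 370.7×0.06 + 18.2×0.10 + 19.1×0.91 + 285×0.03 + 285×0.03
  = 22.242 + 1.820 + 17.381 + 8.550 + 8.550 = 58.543 m^2 sabins.
Treatment contributes 374.4·0.65 = 243.360 sabins.
New total A_after = 301.903 sabins.
NR = 10·log₁₀(301.903/58.543) = 7.1 dB.

7.1 dB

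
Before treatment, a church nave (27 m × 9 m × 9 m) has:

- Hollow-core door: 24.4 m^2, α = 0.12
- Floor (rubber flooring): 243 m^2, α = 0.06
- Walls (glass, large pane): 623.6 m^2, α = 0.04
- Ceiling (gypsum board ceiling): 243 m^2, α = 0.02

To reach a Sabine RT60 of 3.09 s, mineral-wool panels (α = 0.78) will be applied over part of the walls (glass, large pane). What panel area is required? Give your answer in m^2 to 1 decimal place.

Equivalent absorption area: A₁ = 24.4×0.12 + 243×0.06 + 623.6×0.04 + 243×0.02 = 47.312 m^2.
V = 2187 m³. Target absorption A₂ = 0.161 × 2187 / 3.09 = 113.950 sabins.
ΔA needed = 113.950 − 47.312 = 66.638 sabins.
Net gain per m^2: Δα = 0.78 − 0.04 = 0.74.
Area = ΔA/Δα = 66.638/0.74 = 90.1 m^2.

90.1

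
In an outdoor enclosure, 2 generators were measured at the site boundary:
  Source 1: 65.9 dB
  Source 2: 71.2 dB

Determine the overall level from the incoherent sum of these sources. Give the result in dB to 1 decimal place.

Converting to relative power and adding: 10^(65.9/10) + 10^(71.2/10) = 1.707e+07.
Back to dB: 10·log₁₀ Σ = 72.3 dB.

72.3 dB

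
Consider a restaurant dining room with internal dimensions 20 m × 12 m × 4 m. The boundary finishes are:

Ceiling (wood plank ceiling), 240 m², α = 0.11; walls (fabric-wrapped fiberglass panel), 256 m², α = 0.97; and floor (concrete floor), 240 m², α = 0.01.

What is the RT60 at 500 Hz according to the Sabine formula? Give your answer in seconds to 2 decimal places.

0.56 seconds

A = Σ Sᵢαᵢ = 240·0.11 + 256·0.97 + 240·0.01 = 277.120 sabins.
Volume V = 20 × 12 × 4 = 960 m³.
Sabine: RT60 = 0.161 × 960 / 277.120 = 0.56 s.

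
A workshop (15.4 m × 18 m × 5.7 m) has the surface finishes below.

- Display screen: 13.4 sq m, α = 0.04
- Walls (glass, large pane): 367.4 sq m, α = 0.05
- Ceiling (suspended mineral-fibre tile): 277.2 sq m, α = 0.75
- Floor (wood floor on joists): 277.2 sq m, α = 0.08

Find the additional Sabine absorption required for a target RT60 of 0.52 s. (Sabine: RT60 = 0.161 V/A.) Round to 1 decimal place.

240.2 sabins

A₁ = Σ Sᵢαᵢ = 13.4*0.04 + 367.4*0.05 + 277.2*0.75 + 277.2*0.08 = 248.982 sabins.
V = 1580.04 m³. Required absorption A₂ = 0.161 × 1580.04 / 0.52 = 489.205 sabins.
Additional absorption ΔA = 489.205 − 248.982 = 240.2 sabins.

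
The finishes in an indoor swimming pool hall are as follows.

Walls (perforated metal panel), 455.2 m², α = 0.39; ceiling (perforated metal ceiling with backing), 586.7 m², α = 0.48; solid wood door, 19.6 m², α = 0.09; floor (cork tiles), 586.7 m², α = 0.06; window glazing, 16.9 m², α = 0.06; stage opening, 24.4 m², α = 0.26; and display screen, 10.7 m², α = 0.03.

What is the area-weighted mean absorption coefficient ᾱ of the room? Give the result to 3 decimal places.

0.296

S = Σ Sᵢ = 455.2 + 586.7 + 19.6 + 586.7 + 16.9 + 24.4 + 10.7 = 1700.2 m².
A = 455.2*0.39 + 586.7*0.48 + 19.6*0.09 + 586.7*0.06 + 16.9*0.06 + 24.4*0.26 + 10.7*0.03 = 503.789 sabins.
ᾱ = 503.789 / 1700.2 = 0.296.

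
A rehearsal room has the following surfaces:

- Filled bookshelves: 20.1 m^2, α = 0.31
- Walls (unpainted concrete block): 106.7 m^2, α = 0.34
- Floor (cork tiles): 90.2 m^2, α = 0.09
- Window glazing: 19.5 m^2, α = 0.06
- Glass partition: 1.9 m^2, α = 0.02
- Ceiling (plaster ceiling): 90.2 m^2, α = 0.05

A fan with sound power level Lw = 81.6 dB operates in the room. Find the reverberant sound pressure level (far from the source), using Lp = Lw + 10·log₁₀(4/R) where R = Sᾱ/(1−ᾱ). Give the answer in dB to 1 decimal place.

Σ(Sᵢαᵢ) = 20.1·0.31 + 106.7·0.34 + 90.2·0.09 + 19.5·0.06 + 1.9·0.02 + 90.2·0.05 = 56.345; total area S = 328.6 m^2.
ᾱ = 56.345/328.6 = 0.1715; R = Sᾱ/(1−ᾱ) = 56.345/(1−0.1715) = 68.008 m^2.
Lp = Lw + 10 log₁₀(4/R) = 81.6 -12.31 = 69.3 dB.

69.3 dB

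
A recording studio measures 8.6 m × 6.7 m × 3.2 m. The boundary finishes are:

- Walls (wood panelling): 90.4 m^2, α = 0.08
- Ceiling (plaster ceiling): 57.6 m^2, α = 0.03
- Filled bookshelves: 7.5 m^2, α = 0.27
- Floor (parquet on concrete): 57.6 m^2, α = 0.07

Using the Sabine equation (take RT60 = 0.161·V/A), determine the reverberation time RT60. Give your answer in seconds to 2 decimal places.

1.98 s

Total absorption A = 90.4·0.08 + 57.6·0.03 + 7.5·0.27 + 57.6·0.07
  = 7.232 + 1.728 + 2.025 + 4.032 = 15.017 m^2 sabins.
Room volume: 184.384 m³.
RT60 = 0.161 · V / A = 0.161 × 184.384 / 15.017 = 1.98 s.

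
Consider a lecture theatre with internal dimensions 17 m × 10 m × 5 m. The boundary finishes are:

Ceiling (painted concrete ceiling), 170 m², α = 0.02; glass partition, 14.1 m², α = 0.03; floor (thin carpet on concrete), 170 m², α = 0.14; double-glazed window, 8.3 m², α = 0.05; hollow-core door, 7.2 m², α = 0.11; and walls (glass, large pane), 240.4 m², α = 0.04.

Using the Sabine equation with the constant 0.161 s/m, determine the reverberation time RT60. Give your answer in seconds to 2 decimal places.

Equivalent absorption area: A = 170*0.02 + 14.1*0.03 + 170*0.14 + 8.3*0.05 + 7.2*0.11 + 240.4*0.04 = 38.446 m².
Volume V = 17 × 10 × 5 = 850 m³.
RT60 = 0.161 · V / A = 0.161 × 850 / 38.446 = 3.56 s.

3.56 seconds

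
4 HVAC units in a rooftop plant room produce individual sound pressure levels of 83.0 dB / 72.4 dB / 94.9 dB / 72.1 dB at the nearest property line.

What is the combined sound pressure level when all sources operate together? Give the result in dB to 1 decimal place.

Σ 10^(Lᵢ/10) = 3.323e+09.
L_total = 10·log₁₀(3.323e+09) = 95.2 dB.

95.2 dB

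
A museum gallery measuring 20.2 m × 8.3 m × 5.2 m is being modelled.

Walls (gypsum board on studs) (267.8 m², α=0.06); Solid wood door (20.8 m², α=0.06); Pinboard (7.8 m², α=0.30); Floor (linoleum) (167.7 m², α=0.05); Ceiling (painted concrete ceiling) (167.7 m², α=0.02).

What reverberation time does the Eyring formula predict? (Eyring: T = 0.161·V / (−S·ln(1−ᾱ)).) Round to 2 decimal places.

4.36 s

S = Σ Sᵢ = 631.8 m².
Σ(Sᵢαᵢ) = 267.8×0.06 + 20.8×0.06 + 7.8×0.30 + 167.7×0.05 + 167.7×0.02 = 31.395.
Mean coefficient ᾱ = A/S = 0.0497.
Eyring denominator: −S ln(1−ᾱ) = 32.208.
V = 20.2 × 8.3 × 5.2 = 871.832 m³.
RT60 = 0.161 × 871.832 / 32.208 = 4.36 s.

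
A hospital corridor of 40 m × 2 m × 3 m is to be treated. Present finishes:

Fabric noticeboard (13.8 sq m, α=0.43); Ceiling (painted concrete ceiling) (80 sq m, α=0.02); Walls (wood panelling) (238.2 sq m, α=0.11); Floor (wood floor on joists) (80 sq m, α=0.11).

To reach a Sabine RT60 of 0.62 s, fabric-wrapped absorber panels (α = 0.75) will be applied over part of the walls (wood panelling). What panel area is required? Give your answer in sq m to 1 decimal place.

30.9

Total absorption A₁ = 13.8×0.43 + 80×0.02 + 238.2×0.11 + 80×0.11
  = 5.934 + 1.600 + 26.202 + 8.800 = 42.536 sq m sabins.
Required A₂ = 0.161·240/0.62 = 62.323 sabins.
ΔA needed = 62.323 − 42.536 = 19.787 sabins.
Each sq m of panel replacing the walls (wood panelling) adds (0.75 − 0.11) = 0.64 sabins.
Area = ΔA/Δα = 19.787/0.64 = 30.9 sq m.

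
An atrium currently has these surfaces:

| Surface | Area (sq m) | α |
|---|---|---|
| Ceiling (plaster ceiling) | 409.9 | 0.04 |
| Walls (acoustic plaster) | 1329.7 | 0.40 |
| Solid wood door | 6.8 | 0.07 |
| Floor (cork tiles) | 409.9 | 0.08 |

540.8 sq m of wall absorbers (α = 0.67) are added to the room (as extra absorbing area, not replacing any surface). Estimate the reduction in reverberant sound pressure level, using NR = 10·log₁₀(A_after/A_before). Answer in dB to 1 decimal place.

2.1 dB

A_before = Σ Sᵢαᵢ = 409.9×0.04 + 1329.7×0.40 + 6.8×0.07 + 409.9×0.08 = 581.544 sabins.
Added absorption = 540.8 × 0.67 = 362.336 sabins.
New total A_after = 943.880 sabins.
Reduction = 10 log₁₀(A_after/A_before) = 10 log₁₀(1.6231) = 2.1 dB.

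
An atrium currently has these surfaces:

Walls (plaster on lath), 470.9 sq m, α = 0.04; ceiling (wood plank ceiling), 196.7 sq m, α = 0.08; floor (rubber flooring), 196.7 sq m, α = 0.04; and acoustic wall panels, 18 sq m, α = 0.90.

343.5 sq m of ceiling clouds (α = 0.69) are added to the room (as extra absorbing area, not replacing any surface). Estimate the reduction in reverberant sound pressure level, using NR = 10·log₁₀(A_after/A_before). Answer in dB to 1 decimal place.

7.0 dB

A_before = Σ Sᵢαᵢ = 470.9*0.04 + 196.7*0.08 + 196.7*0.04 + 18*0.90 = 58.640 sabins.
Treatment contributes 343.5·0.69 = 237.015 sabins.
A_after = 58.640 + 237.015 = 295.655 sabins.
Reduction = 10 log₁₀(A_after/A_before) = 10 log₁₀(5.0419) = 7.0 dB.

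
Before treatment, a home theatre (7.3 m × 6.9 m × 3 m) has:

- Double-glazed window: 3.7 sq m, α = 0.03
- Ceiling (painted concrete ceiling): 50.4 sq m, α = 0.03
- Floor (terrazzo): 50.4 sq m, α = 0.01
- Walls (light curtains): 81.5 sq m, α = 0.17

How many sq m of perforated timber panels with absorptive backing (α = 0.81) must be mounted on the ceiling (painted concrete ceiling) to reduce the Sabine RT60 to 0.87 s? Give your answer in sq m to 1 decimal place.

15.4

Equivalent absorption area: A₁ = 3.7·0.03 + 50.4·0.03 + 50.4·0.01 + 81.5·0.17 = 15.982 sq m.
Required A₂ = 0.161·151.11/0.87 = 27.964 sabins.
Absorption to add: 27.964 − 15.982 = 11.982 sabins.
Net gain per sq m: Δα = 0.81 − 0.03 = 0.78.
Panel area = 11.982 / 0.78 = 15.4 sq m.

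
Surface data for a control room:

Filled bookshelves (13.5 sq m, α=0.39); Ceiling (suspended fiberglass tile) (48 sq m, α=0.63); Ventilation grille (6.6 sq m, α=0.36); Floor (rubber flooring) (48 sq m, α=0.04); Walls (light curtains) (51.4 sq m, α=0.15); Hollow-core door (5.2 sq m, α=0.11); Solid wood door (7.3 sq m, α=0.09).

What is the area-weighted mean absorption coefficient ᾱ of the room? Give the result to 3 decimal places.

0.271

Total surface area S = 180.0 sq m.
A = 13.5·0.39 + 48·0.63 + 6.6·0.36 + 48·0.04 + 51.4·0.15 + 5.2·0.11 + 7.3·0.09 = 48.740 sabins.
ᾱ = 48.740 / 180.0 = 0.271.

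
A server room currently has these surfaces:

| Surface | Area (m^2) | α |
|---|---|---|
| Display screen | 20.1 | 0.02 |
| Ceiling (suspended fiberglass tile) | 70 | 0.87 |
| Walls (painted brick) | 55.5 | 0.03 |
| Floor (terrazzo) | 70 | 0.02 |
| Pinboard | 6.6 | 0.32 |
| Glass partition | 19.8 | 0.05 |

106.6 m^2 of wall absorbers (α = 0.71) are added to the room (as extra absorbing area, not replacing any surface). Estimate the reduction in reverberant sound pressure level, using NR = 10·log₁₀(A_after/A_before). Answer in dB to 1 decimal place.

3.3 dB

A_before = Σ Sᵢαᵢ = 20.1*0.02 + 70*0.87 + 55.5*0.03 + 70*0.02 + 6.6*0.32 + 19.8*0.05 = 67.469 sabins.
Treatment contributes 106.6·0.71 = 75.686 sabins.
A_after = 67.469 + 75.686 = 143.155 sabins.
NR = 10·log₁₀(143.155/67.469) = 3.3 dB.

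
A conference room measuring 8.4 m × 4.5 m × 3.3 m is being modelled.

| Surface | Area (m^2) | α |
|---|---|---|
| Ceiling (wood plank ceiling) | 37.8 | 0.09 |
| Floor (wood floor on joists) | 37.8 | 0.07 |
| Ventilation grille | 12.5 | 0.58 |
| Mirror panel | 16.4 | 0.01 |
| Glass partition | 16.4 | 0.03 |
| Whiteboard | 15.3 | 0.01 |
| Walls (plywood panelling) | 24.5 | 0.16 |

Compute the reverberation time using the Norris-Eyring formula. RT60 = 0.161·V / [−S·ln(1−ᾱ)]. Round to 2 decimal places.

S = Σ Sᵢ = 160.7 m^2.
Σ(Sᵢαᵢ) = 37.8×0.09 + 37.8×0.07 + 12.5×0.58 + 16.4×0.01 + 16.4×0.03 + 15.3×0.01 + 24.5×0.16 = 18.027.
ᾱ = 18.027 / 160.7 = 0.1122.
Eyring denominator: −S ln(1−ᾱ) = 19.125.
V = 8.4 × 4.5 × 3.3 = 124.74 m³.
T = 0.161·V/[−S·ln(1−ᾱ)] = 0.161·124.74/19.125 = 1.05 s.

1.05 s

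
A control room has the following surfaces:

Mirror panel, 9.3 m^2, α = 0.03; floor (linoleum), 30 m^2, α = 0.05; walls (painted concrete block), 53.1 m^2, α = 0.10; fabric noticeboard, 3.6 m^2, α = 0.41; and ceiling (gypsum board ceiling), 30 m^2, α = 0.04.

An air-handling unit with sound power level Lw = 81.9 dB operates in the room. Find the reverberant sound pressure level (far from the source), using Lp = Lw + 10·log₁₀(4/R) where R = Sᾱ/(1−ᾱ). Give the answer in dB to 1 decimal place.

A = 9.765 sabins; S = 126.0 m^2.
ᾱ = 0.0775, so room constant R = A/(1−ᾱ) = 10.585 m^2.
Lp = Lw + 10 log₁₀(4/R) = 81.9 -4.23 = 77.7 dB.

77.7 dB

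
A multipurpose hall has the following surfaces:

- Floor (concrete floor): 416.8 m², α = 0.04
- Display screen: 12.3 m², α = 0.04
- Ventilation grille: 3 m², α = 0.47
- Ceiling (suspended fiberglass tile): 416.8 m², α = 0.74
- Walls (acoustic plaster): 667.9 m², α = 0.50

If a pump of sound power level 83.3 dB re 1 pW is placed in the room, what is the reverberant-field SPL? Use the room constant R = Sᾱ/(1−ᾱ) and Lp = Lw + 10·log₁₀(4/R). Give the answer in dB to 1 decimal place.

58.6 dB

A = 660.956 sabins; S = 1516.8 m².
ᾱ = 0.4358, so room constant R = A/(1−ᾱ) = 1171.492 m².
Lp = 83.3 + 10·log₁₀(4/1171.492) = 83.3 + (-24.67) = 58.6 dB.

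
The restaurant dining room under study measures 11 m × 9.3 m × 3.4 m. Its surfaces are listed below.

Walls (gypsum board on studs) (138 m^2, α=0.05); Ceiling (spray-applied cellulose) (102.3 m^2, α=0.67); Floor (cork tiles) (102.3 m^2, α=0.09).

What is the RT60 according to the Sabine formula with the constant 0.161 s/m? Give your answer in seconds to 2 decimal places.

0.66 sec

Total absorption A = 138·0.05 + 102.3·0.67 + 102.3·0.09
  = 6.900 + 68.541 + 9.207 = 84.648 m^2 sabins.
V = 11·9.3·3.4 = 347.82 m³.
RT60 = 0.161 · V / A = 0.161 × 347.82 / 84.648 = 0.66 s.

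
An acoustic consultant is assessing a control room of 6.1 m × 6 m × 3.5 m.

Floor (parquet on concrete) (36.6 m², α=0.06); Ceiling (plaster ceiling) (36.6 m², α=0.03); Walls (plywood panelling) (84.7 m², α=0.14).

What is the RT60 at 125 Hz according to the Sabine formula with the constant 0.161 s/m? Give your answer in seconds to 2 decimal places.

Equivalent absorption area: A = 36.6*0.06 + 36.6*0.03 + 84.7*0.14 = 15.152 m².
V = 6.1·6·3.5 = 128.1 m³.
T = 0.161 V/A = 0.161·128.1/15.152 = 1.36 s.

1.36 s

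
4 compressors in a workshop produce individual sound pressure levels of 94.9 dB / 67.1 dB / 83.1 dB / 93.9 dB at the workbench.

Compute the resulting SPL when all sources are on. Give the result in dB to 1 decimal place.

Sum in the linear (power) domain: Σ 10^(Lᵢ/10) = 10^(94.9/10) + 10^(67.1/10) + 10^(83.1/10) + 10^(93.9/10) = 5.754e+09.
Back to dB: 10·log₁₀ Σ = 97.6 dB.

97.6 dB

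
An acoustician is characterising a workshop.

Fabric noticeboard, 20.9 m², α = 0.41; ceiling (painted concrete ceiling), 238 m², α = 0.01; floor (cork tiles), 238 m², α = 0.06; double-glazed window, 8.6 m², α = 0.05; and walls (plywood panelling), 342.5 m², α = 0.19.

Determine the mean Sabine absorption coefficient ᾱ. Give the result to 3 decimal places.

S = Σ Sᵢ = 20.9 + 238 + 238 + 8.6 + 342.5 = 848.0 m².
A = 20.9·0.41 + 238·0.01 + 238·0.06 + 8.6·0.05 + 342.5·0.19 = 90.734 sabins.
ᾱ = A/S = 0.107.

0.107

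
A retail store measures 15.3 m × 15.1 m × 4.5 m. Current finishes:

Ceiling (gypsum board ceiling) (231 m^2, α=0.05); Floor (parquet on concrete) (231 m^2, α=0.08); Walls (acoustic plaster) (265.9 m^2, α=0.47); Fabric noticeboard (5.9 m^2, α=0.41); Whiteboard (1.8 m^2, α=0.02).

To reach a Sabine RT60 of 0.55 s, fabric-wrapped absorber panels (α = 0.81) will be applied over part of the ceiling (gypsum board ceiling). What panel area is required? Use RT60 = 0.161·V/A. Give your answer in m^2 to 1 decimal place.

Summing Sᵢαᵢ: 11.550 + 18.480 + 124.973 + 2.419 + 0.036 → A₁ = 157.458 sabins.
Required A₂ = 0.161·1039.635/0.55 = 304.330 sabins.
ΔA needed = 304.330 − 157.458 = 146.872 sabins.
Net gain per m^2: Δα = 0.81 − 0.05 = 0.76.
Area = ΔA/Δα = 146.872/0.76 = 193.3 m^2.

193.3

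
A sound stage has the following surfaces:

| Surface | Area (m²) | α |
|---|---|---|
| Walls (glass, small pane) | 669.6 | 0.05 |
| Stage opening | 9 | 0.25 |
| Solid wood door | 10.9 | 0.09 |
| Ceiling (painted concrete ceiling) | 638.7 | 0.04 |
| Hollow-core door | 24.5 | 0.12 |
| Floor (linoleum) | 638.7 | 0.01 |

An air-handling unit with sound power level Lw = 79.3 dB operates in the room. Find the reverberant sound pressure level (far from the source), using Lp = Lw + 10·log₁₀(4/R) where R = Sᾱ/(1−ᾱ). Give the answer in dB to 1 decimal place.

66.6 dB

Σ(Sᵢαᵢ) = 669.6·0.05 + 9·0.25 + 10.9·0.09 + 638.7·0.04 + 24.5·0.12 + 638.7·0.01 = 71.586; total area S = 1991.4 m².
ᾱ = 71.586/1991.4 = 0.0359; R = Sᾱ/(1−ᾱ) = 71.586/(1−0.0359) = 74.252 m².
Lp = Lw + 10 log₁₀(4/R) = 79.3 -12.69 = 66.6 dB.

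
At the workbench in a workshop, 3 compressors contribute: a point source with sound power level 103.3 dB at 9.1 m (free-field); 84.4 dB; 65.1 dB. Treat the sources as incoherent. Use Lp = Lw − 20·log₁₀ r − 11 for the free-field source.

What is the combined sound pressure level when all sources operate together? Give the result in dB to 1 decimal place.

Source at 9.1 m: Lp = 103.3 − 20·log₁₀(9.1) − 11 = 73.1 dB.
Converting to relative power and adding: 10^(73.1/10) + 10^(84.4/10) + 10^(65.1/10) = 2.991e+08.
Back to dB: 10·log₁₀ Σ = 84.8 dB.

84.8 dB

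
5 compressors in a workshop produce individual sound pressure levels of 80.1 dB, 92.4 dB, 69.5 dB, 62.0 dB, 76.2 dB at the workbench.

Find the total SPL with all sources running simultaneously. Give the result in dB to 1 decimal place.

Converting to relative power and adding: 10^(80.1/10) + 10^(92.4/10) + 10^(69.5/10) + 10^(62.0/10) + 10^(76.2/10) = 1.892e+09.
Back to dB: 10·log₁₀ Σ = 92.8 dB.

92.8 dB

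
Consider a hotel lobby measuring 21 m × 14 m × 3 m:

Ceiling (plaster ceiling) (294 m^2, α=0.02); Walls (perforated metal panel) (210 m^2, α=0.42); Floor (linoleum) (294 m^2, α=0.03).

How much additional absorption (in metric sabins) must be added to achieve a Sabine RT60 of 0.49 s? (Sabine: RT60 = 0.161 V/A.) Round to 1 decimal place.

186.9 sabins

Summing Sᵢαᵢ: 5.880 + 88.200 + 8.820 → A₁ = 102.900 sabins.
V = 882 m³. Required absorption A₂ = 0.161 × 882 / 0.49 = 289.800 sabins.
Additional absorption ΔA = 289.800 − 102.900 = 186.9 sabins.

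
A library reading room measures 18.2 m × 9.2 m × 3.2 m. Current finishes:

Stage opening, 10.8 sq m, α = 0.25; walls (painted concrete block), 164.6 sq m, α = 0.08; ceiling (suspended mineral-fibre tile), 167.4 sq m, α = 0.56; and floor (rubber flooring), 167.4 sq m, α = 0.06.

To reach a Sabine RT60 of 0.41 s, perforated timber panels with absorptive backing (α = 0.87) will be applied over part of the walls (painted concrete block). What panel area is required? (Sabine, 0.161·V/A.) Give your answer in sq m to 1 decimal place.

Equivalent absorption area: A₁ = 10.8*0.25 + 164.6*0.08 + 167.4*0.56 + 167.4*0.06 = 119.656 sq m.
V = 535.808 m³. Target absorption A₂ = 0.161 × 535.808 / 0.41 = 210.403 sabins.
Absorption to add: 210.403 − 119.656 = 90.747 sabins.
Net gain per sq m: Δα = 0.87 − 0.08 = 0.79.
Area = ΔA/Δα = 90.747/0.79 = 114.9 sq m.

114.9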